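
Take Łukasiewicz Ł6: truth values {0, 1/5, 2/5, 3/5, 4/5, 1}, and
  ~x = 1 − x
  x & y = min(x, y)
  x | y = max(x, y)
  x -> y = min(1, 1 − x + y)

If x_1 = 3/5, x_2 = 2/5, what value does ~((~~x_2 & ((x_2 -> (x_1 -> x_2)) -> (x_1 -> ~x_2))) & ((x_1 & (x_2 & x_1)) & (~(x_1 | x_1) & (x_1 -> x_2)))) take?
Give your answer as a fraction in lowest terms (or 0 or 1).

3/5

~x_2 = ~2/5 = 3/5
~~x_2 = ~3/5 = 2/5
x_1 -> x_2 = 3/5 -> 2/5 = 4/5
x_2 -> (x_1 -> x_2) = 2/5 -> 4/5 = 1
~x_2 = ~2/5 = 3/5
x_1 -> ~x_2 = 3/5 -> 3/5 = 1
(x_2 -> (x_1 -> x_2)) -> (x_1 -> ~x_2) = 1 -> 1 = 1
~~x_2 & ((x_2 -> (x_1 -> x_2)) -> (x_1 -> ~x_2)) = 2/5 & 1 = 2/5
x_2 & x_1 = 2/5 & 3/5 = 2/5
x_1 & (x_2 & x_1) = 3/5 & 2/5 = 2/5
x_1 | x_1 = 3/5 | 3/5 = 3/5
~(x_1 | x_1) = ~3/5 = 2/5
x_1 -> x_2 = 3/5 -> 2/5 = 4/5
~(x_1 | x_1) & (x_1 -> x_2) = 2/5 & 4/5 = 2/5
(x_1 & (x_2 & x_1)) & (~(x_1 | x_1) & (x_1 -> x_2)) = 2/5 & 2/5 = 2/5
(~~x_2 & ((x_2 -> (x_1 -> x_2)) -> (x_1 -> ~x_2))) & ((x_1 & (x_2 & x_1)) & (~(x_1 | x_1) & (x_1 -> x_2))) = 2/5 & 2/5 = 2/5
~((~~x_2 & ((x_2 -> (x_1 -> x_2)) -> (x_1 -> ~x_2))) & ((x_1 & (x_2 & x_1)) & (~(x_1 | x_1) & (x_1 -> x_2)))) = ~2/5 = 3/5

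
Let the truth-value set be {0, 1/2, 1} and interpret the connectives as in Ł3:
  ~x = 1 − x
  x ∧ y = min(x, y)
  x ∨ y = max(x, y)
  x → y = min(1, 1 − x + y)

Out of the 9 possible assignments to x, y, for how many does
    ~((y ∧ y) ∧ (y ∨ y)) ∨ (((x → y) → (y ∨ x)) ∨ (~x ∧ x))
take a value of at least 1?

7

x = 0, y = 0 ↦ 1  ≥
x = 0, y = 1/2 ↦ 1/2  <
x = 0, y = 1 ↦ 1  ≥
x = 1/2, y = 0 ↦ 1  ≥
x = 1/2, y = 1/2 ↦ 1/2  <
x = 1/2, y = 1 ↦ 1  ≥
x = 1, y = 0 ↦ 1  ≥
x = 1, y = 1/2 ↦ 1  ≥
x = 1, y = 1 ↦ 1  ≥
So 7 of the 9 assignments meet the threshold.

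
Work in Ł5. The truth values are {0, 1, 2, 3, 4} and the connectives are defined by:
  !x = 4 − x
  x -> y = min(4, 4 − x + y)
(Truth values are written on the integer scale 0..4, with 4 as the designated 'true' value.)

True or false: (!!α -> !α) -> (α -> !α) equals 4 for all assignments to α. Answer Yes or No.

α = 0 ↦ 4
α = 1 ↦ 4
α = 2 ↦ 4
α = 3 ↦ 4
α = 4 ↦ 4
Every assignment gives a value ≥ 4.

Yes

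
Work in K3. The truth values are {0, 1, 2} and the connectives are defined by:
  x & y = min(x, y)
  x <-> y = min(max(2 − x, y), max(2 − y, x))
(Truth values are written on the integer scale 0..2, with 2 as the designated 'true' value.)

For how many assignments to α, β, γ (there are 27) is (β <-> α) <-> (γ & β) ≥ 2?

value 2: 5 assignments (counts)
value 1: 17 assignments
value 0: 5 assignments
So 5 of the 27 assignments meet the threshold.

5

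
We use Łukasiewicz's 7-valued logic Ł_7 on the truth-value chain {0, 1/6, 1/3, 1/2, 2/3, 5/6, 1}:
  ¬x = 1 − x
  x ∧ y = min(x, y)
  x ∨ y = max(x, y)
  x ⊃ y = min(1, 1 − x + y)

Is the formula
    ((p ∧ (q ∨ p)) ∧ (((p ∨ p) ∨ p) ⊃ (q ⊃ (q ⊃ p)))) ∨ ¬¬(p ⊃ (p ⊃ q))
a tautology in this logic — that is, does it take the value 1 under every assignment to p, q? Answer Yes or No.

No

Counterexample: take p = 2/3, q = 0.
q ∨ p = 0 ∨ 2/3 = 2/3
p ∧ (q ∨ p) = 2/3 ∧ 2/3 = 2/3
p ∨ p = 2/3 ∨ 2/3 = 2/3
(p ∨ p) ∨ p = 2/3 ∨ 2/3 = 2/3
q ⊃ p = 0 ⊃ 2/3 = 1
q ⊃ (q ⊃ p) = 0 ⊃ 1 = 1
((p ∨ p) ∨ p) ⊃ (q ⊃ (q ⊃ p)) = 2/3 ⊃ 1 = 1
(p ∧ (q ∨ p)) ∧ (((p ∨ p) ∨ p) ⊃ (q ⊃ (q ⊃ p))) = 2/3 ∧ 1 = 2/3
p ⊃ q = 2/3 ⊃ 0 = 1/3
p ⊃ (p ⊃ q) = 2/3 ⊃ 1/3 = 2/3
¬(p ⊃ (p ⊃ q)) = ¬2/3 = 1/3
¬¬(p ⊃ (p ⊃ q)) = ¬1/3 = 2/3
((p ∧ (q ∨ p)) ∧ (((p ∨ p) ∨ p) ⊃ (q ⊃ (q ⊃ p)))) ∨ ¬¬(p ⊃ (p ⊃ q)) = 2/3 ∨ 2/3 = 2/3
This gives 2/3 ≠ 1.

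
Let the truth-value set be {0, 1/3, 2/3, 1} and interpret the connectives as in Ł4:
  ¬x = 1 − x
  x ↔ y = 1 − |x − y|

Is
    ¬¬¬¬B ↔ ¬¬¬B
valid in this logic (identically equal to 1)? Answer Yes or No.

No

Counterexample: take B = 0.
¬B = ¬0 = 1
¬¬B = ¬1 = 0
¬¬¬B = ¬0 = 1
¬¬¬¬B = ¬1 = 0
¬¬¬B = ¬0 = 1
¬¬¬¬B ↔ ¬¬¬B = 0 ↔ 1 = 0
This gives 0 ≠ 1.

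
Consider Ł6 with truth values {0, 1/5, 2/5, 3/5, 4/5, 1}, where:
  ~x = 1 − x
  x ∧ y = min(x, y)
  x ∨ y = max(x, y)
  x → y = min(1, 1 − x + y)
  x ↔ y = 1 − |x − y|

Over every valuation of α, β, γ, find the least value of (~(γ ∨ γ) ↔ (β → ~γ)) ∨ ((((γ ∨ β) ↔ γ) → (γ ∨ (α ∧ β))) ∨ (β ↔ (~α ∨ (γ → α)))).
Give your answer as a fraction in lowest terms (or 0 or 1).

3/5

Take α = 0, β = 0, γ = 2/5:
γ ∨ γ = 2/5 ∨ 2/5 = 2/5
~(γ ∨ γ) = ~2/5 = 3/5
~γ = ~2/5 = 3/5
β → ~γ = 0 → 3/5 = 1
~(γ ∨ γ) ↔ (β → ~γ) = 3/5 ↔ 1 = 3/5
γ ∨ β = 2/5 ∨ 0 = 2/5
(γ ∨ β) ↔ γ = 2/5 ↔ 2/5 = 1
α ∧ β = 0 ∧ 0 = 0
γ ∨ (α ∧ β) = 2/5 ∨ 0 = 2/5
((γ ∨ β) ↔ γ) → (γ ∨ (α ∧ β)) = 1 → 2/5 = 2/5
~α = ~0 = 1
γ → α = 2/5 → 0 = 3/5
~α ∨ (γ → α) = 1 ∨ 3/5 = 1
β ↔ (~α ∨ (γ → α)) = 0 ↔ 1 = 0
(((γ ∨ β) ↔ γ) → (γ ∨ (α ∧ β))) ∨ (β ↔ (~α ∨ (γ → α))) = 2/5 ∨ 0 = 2/5
(~(γ ∨ γ) ↔ (β → ~γ)) ∨ ((((γ ∨ β) ↔ γ) → (γ ∨ (α ∧ β))) ∨ (β ↔ (~α ∨ (γ → α)))) = 3/5 ∨ 2/5 = 3/5
No assignment yields a value below 3/5, so this is the minimum.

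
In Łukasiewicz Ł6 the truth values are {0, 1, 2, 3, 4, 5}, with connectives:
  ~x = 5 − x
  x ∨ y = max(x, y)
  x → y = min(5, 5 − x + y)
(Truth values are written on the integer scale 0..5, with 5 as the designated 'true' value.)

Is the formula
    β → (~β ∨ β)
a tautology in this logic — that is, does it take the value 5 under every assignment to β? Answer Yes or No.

Yes

β = 0 ↦ 5
β = 1 ↦ 5
β = 2 ↦ 5
β = 3 ↦ 5
β = 4 ↦ 5
β = 5 ↦ 5
Every assignment gives a value ≥ 5.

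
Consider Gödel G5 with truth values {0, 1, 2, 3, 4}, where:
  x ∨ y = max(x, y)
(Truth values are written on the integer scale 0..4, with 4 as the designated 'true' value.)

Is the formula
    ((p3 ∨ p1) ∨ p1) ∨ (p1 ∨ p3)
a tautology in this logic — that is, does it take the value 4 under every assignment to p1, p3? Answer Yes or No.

Counterexample: take p1 = 0, p3 = 0.
p3 ∨ p1 = 0 ∨ 0 = 0
(p3 ∨ p1) ∨ p1 = 0 ∨ 0 = 0
p1 ∨ p3 = 0 ∨ 0 = 0
((p3 ∨ p1) ∨ p1) ∨ (p1 ∨ p3) = 0 ∨ 0 = 0
This gives 0 ≠ 4.

No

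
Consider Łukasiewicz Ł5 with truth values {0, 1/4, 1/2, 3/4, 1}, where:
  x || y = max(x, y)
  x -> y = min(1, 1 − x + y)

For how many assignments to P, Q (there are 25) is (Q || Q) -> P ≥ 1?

value 1: 15 assignments (counts)
value 3/4: 4 assignments
value 1/2: 3 assignments
value 1/4: 2 assignments
value 0: 1 assignment
So 15 of the 25 assignments meet the threshold.

15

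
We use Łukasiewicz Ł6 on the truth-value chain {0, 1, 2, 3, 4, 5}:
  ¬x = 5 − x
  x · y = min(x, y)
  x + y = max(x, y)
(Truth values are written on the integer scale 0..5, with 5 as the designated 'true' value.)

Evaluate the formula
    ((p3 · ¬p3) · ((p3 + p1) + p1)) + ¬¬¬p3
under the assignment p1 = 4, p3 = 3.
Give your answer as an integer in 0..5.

2

¬p3 = ¬3 = 2
p3 · ¬p3 = 3 · 2 = 2
p3 + p1 = 3 + 4 = 4
(p3 + p1) + p1 = 4 + 4 = 4
(p3 · ¬p3) · ((p3 + p1) + p1) = 2 · 4 = 2
¬p3 = ¬3 = 2
¬¬p3 = ¬2 = 3
¬¬¬p3 = ¬3 = 2
((p3 · ¬p3) · ((p3 + p1) + p1)) + ¬¬¬p3 = 2 + 2 = 2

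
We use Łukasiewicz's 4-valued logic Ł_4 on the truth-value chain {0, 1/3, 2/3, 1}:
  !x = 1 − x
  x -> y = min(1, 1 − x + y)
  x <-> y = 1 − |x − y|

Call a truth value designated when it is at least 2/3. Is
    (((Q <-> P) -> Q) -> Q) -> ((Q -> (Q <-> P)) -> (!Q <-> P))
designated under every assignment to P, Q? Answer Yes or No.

No

Counterexample: take P = 0, Q = 0.
Q <-> P = 0 <-> 0 = 1
(Q <-> P) -> Q = 1 -> 0 = 0
((Q <-> P) -> Q) -> Q = 0 -> 0 = 1
Q <-> P = 0 <-> 0 = 1
Q -> (Q <-> P) = 0 -> 1 = 1
!Q = !0 = 1
!Q <-> P = 1 <-> 0 = 0
(Q -> (Q <-> P)) -> (!Q <-> P) = 1 -> 0 = 0
(((Q <-> P) -> Q) -> Q) -> ((Q -> (Q <-> P)) -> (!Q <-> P)) = 1 -> 0 = 0
This gives 0, which is below 2/3.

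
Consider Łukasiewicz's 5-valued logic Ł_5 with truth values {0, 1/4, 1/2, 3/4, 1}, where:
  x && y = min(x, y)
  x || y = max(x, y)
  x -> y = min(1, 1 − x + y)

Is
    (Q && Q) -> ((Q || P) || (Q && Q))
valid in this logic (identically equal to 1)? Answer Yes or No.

Yes

At P = 1/2, Q = 1, for instance:
Q && Q = 1 && 1 = 1
Q || P = 1 || 1/2 = 1
(Q || P) || (Q && Q) = 1 || 1 = 1
(Q && Q) -> ((Q || P) || (Q && Q)) = 1 -> 1 = 1
and checking the remaining 24 assignments likewise gives ≥ 1 in every case.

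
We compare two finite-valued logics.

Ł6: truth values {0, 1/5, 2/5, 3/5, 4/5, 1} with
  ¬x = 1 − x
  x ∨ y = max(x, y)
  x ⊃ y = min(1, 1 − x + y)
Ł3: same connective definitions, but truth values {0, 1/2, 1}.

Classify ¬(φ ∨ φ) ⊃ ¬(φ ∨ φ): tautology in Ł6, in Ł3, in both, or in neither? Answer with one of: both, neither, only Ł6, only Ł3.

In Ł6: every assignment gives 1 — tautology.
In Ł3: every assignment gives 1 — tautology.

both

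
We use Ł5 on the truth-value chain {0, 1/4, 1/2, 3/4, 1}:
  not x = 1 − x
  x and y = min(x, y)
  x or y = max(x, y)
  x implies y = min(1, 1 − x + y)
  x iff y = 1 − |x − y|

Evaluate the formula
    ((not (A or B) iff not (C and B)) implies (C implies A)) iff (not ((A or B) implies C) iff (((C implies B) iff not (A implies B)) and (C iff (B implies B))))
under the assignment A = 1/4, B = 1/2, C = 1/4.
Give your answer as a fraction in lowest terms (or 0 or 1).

3/4

A or B = 1/4 or 1/2 = 1/2
not (A or B) = not 1/2 = 1/2
C and B = 1/4 and 1/2 = 1/4
not (C and B) = not 1/4 = 3/4
not (A or B) iff not (C and B) = 1/2 iff 3/4 = 3/4
C implies A = 1/4 implies 1/4 = 1
(not (A or B) iff not (C and B)) implies (C implies A) = 3/4 implies 1 = 1
A or B = 1/4 or 1/2 = 1/2
(A or B) implies C = 1/2 implies 1/4 = 3/4
not ((A or B) implies C) = not 3/4 = 1/4
C implies B = 1/4 implies 1/2 = 1
A implies B = 1/4 implies 1/2 = 1
not (A implies B) = not 1 = 0
(C implies B) iff not (A implies B) = 1 iff 0 = 0
B implies B = 1/2 implies 1/2 = 1
C iff (B implies B) = 1/4 iff 1 = 1/4
((C implies B) iff not (A implies B)) and (C iff (B implies B)) = 0 and 1/4 = 0
not ((A or B) implies C) iff (((C implies B) iff not (A implies B)) and (C iff (B implies B))) = 1/4 iff 0 = 3/4
((not (A or B) iff not (C and B)) implies (C implies A)) iff (not ((A or B) implies C) iff (((C implies B) iff not (A implies B)) and (C iff (B implies B)))) = 1 iff 3/4 = 3/4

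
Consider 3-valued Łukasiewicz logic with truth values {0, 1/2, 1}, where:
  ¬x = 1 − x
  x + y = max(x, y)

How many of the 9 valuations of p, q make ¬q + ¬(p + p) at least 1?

5

p = 0, q = 0 ↦ 1  ≥
p = 0, q = 1/2 ↦ 1  ≥
p = 0, q = 1 ↦ 1  ≥
p = 1/2, q = 0 ↦ 1  ≥
p = 1/2, q = 1/2 ↦ 1/2  <
p = 1/2, q = 1 ↦ 1/2  <
p = 1, q = 0 ↦ 1  ≥
p = 1, q = 1/2 ↦ 1/2  <
p = 1, q = 1 ↦ 0  <
So 5 of the 9 assignments meet the threshold.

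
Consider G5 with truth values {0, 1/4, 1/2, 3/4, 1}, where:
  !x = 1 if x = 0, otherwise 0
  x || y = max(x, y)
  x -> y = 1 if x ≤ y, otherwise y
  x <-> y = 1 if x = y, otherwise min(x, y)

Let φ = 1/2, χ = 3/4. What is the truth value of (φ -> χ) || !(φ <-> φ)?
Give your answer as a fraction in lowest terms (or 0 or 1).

φ -> χ = 1/2 -> 3/4 = 1
φ <-> φ = 1/2 <-> 1/2 = 1
!(φ <-> φ) = !1 = 0
(φ -> χ) || !(φ <-> φ) = 1 || 0 = 1

1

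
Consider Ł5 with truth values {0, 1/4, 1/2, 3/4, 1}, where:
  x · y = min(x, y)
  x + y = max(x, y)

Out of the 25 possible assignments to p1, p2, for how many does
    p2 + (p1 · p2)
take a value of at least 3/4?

10

value 1: 5 assignments (counts)
value 3/4: 5 assignments (counts)
value 1/2: 5 assignments
value 1/4: 5 assignments
value 0: 5 assignments
So 10 of the 25 assignments meet the threshold.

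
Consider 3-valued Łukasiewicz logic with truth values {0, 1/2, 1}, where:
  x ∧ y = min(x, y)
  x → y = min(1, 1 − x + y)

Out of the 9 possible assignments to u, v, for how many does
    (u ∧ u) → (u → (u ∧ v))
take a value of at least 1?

u = 0, v = 0 ↦ 1  ≥
u = 0, v = 1/2 ↦ 1  ≥
u = 0, v = 1 ↦ 1  ≥
u = 1/2, v = 0 ↦ 1  ≥
u = 1/2, v = 1/2 ↦ 1  ≥
u = 1/2, v = 1 ↦ 1  ≥
u = 1, v = 0 ↦ 0  <
u = 1, v = 1/2 ↦ 1/2  <
u = 1, v = 1 ↦ 1  ≥
So 7 of the 9 assignments meet the threshold.

7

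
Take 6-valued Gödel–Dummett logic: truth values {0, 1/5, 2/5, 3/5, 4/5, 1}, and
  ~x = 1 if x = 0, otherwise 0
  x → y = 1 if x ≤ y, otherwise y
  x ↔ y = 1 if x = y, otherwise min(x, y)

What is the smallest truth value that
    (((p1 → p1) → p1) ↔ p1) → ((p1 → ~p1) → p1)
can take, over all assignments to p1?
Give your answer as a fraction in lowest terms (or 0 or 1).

Take p1 = 0:
p1 → p1 = 0 → 0 = 1
(p1 → p1) → p1 = 1 → 0 = 0
((p1 → p1) → p1) ↔ p1 = 0 ↔ 0 = 1
~p1 = ~0 = 1
p1 → ~p1 = 0 → 1 = 1
(p1 → ~p1) → p1 = 1 → 0 = 0
(((p1 → p1) → p1) ↔ p1) → ((p1 → ~p1) → p1) = 1 → 0 = 0
No assignment yields a value below 0, so this is the minimum.

0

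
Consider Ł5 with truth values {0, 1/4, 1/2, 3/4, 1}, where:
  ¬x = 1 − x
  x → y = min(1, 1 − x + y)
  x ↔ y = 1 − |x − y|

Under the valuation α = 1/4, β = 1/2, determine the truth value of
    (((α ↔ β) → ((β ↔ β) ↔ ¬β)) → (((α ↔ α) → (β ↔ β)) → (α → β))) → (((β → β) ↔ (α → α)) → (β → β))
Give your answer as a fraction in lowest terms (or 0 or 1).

α ↔ β = 1/4 ↔ 1/2 = 3/4
β ↔ β = 1/2 ↔ 1/2 = 1
¬β = ¬1/2 = 1/2
(β ↔ β) ↔ ¬β = 1 ↔ 1/2 = 1/2
(α ↔ β) → ((β ↔ β) ↔ ¬β) = 3/4 → 1/2 = 3/4
α ↔ α = 1/4 ↔ 1/4 = 1
β ↔ β = 1/2 ↔ 1/2 = 1
(α ↔ α) → (β ↔ β) = 1 → 1 = 1
α → β = 1/4 → 1/2 = 1
((α ↔ α) → (β ↔ β)) → (α → β) = 1 → 1 = 1
((α ↔ β) → ((β ↔ β) ↔ ¬β)) → (((α ↔ α) → (β ↔ β)) → (α → β)) = 3/4 → 1 = 1
β → β = 1/2 → 1/2 = 1
α → α = 1/4 → 1/4 = 1
(β → β) ↔ (α → α) = 1 ↔ 1 = 1
β → β = 1/2 → 1/2 = 1
((β → β) ↔ (α → α)) → (β → β) = 1 → 1 = 1
(((α ↔ β) → ((β ↔ β) ↔ ¬β)) → (((α ↔ α) → (β ↔ β)) → (α → β))) → (((β → β) ↔ (α → α)) → (β → β)) = 1 → 1 = 1

1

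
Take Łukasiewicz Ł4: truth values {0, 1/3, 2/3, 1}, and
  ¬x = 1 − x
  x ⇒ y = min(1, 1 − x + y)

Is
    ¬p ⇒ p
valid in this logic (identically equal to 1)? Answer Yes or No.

No

Counterexample: take p = 0.
¬p = ¬0 = 1
¬p ⇒ p = 1 ⇒ 0 = 0
This gives 0 ≠ 1.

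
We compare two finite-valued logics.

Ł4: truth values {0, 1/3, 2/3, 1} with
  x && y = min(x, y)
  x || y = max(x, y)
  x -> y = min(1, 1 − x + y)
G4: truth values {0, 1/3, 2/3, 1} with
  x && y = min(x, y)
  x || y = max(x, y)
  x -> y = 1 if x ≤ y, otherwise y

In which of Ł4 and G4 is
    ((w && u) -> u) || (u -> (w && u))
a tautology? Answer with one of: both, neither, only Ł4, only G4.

both

In Ł4: every assignment gives 1 — tautology.
In G4: every assignment gives 1 — tautology.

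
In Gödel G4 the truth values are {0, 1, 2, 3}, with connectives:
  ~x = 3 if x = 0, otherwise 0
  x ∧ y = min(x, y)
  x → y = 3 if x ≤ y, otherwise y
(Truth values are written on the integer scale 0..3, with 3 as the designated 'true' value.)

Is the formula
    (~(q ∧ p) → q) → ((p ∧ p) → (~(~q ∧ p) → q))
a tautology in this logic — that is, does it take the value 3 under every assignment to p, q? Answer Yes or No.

Counterexample: take p = 2, q = 1.
q ∧ p = 1 ∧ 2 = 1
~(q ∧ p) = ~1 = 0
~(q ∧ p) → q = 0 → 1 = 3
p ∧ p = 2 ∧ 2 = 2
~q = ~1 = 0
~q ∧ p = 0 ∧ 2 = 0
~(~q ∧ p) = ~0 = 3
~(~q ∧ p) → q = 3 → 1 = 1
(p ∧ p) → (~(~q ∧ p) → q) = 2 → 1 = 1
(~(q ∧ p) → q) → ((p ∧ p) → (~(~q ∧ p) → q)) = 3 → 1 = 1
This gives 1 ≠ 3.

No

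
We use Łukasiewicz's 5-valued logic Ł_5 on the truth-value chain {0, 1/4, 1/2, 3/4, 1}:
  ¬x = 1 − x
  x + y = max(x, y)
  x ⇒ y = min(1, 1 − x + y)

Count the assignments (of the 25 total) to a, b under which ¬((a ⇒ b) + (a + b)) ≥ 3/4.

0

value 1/2: 1 assignment
value 1/4: 5 assignments
value 0: 19 assignments
So 0 of the 25 assignments meet the threshold.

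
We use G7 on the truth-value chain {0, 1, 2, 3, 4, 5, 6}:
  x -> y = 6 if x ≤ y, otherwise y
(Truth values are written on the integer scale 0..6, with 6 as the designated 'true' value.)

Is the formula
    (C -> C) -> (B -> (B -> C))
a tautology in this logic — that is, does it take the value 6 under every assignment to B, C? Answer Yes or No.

Counterexample: take B = 1, C = 0.
C -> C = 0 -> 0 = 6
B -> C = 1 -> 0 = 0
B -> (B -> C) = 1 -> 0 = 0
(C -> C) -> (B -> (B -> C)) = 6 -> 0 = 0
This gives 0 ≠ 6.

No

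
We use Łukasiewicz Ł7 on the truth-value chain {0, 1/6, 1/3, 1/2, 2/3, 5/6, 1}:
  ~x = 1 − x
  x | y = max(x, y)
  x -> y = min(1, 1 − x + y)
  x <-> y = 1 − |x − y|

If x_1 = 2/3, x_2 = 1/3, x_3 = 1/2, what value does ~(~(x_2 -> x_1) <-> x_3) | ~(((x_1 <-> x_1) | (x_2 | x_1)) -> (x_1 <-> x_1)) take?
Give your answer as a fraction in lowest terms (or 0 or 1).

1/2

x_2 -> x_1 = 1/3 -> 2/3 = 1
~(x_2 -> x_1) = ~1 = 0
~(x_2 -> x_1) <-> x_3 = 0 <-> 1/2 = 1/2
~(~(x_2 -> x_1) <-> x_3) = ~1/2 = 1/2
x_1 <-> x_1 = 2/3 <-> 2/3 = 1
x_2 | x_1 = 1/3 | 2/3 = 2/3
(x_1 <-> x_1) | (x_2 | x_1) = 1 | 2/3 = 1
x_1 <-> x_1 = 2/3 <-> 2/3 = 1
((x_1 <-> x_1) | (x_2 | x_1)) -> (x_1 <-> x_1) = 1 -> 1 = 1
~(((x_1 <-> x_1) | (x_2 | x_1)) -> (x_1 <-> x_1)) = ~1 = 0
~(~(x_2 -> x_1) <-> x_3) | ~(((x_1 <-> x_1) | (x_2 | x_1)) -> (x_1 <-> x_1)) = 1/2 | 0 = 1/2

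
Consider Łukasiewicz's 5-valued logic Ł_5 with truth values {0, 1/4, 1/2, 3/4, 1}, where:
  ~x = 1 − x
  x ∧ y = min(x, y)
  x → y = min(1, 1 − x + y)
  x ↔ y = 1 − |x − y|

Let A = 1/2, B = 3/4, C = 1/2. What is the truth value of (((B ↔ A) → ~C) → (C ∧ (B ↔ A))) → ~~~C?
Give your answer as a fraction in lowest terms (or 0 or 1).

3/4

B ↔ A = 3/4 ↔ 1/2 = 3/4
~C = ~1/2 = 1/2
(B ↔ A) → ~C = 3/4 → 1/2 = 3/4
B ↔ A = 3/4 ↔ 1/2 = 3/4
C ∧ (B ↔ A) = 1/2 ∧ 3/4 = 1/2
((B ↔ A) → ~C) → (C ∧ (B ↔ A)) = 3/4 → 1/2 = 3/4
~C = ~1/2 = 1/2
~~C = ~1/2 = 1/2
~~~C = ~1/2 = 1/2
(((B ↔ A) → ~C) → (C ∧ (B ↔ A))) → ~~~C = 3/4 → 1/2 = 3/4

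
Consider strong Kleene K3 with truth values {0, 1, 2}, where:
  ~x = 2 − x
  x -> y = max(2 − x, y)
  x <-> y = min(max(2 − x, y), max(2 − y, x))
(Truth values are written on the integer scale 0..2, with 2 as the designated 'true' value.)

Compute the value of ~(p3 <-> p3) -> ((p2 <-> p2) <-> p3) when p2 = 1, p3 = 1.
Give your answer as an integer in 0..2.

1

p3 <-> p3 = 1 <-> 1 = 1
~(p3 <-> p3) = ~1 = 1
p2 <-> p2 = 1 <-> 1 = 1
(p2 <-> p2) <-> p3 = 1 <-> 1 = 1
~(p3 <-> p3) -> ((p2 <-> p2) <-> p3) = 1 -> 1 = 1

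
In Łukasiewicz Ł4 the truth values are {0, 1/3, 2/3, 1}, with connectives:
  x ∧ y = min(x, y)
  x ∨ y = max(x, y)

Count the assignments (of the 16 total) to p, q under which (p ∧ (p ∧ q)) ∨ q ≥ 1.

4

p = 0, q = 0 ↦ 0  <
p = 0, q = 1/3 ↦ 1/3  <
p = 0, q = 2/3 ↦ 2/3  <
p = 0, q = 1 ↦ 1  ≥
p = 1/3, q = 0 ↦ 0  <
p = 1/3, q = 1/3 ↦ 1/3  <
p = 1/3, q = 2/3 ↦ 2/3  <
p = 1/3, q = 1 ↦ 1  ≥
p = 2/3, q = 0 ↦ 0  <
p = 2/3, q = 1/3 ↦ 1/3  <
p = 2/3, q = 2/3 ↦ 2/3  <
p = 2/3, q = 1 ↦ 1  ≥
p = 1, q = 0 ↦ 0  <
p = 1, q = 1/3 ↦ 1/3  <
p = 1, q = 2/3 ↦ 2/3  <
p = 1, q = 1 ↦ 1  ≥
So 4 of the 16 assignments meet the threshold.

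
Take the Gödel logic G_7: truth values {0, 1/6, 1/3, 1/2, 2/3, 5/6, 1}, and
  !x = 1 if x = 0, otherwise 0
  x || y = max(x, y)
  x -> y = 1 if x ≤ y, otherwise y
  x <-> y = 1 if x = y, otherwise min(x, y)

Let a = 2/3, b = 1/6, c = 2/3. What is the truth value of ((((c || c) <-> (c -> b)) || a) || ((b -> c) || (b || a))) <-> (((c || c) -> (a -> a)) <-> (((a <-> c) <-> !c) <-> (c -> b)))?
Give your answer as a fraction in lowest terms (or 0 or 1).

c || c = 2/3 || 2/3 = 2/3
c -> b = 2/3 -> 1/6 = 1/6
(c || c) <-> (c -> b) = 2/3 <-> 1/6 = 1/6
((c || c) <-> (c -> b)) || a = 1/6 || 2/3 = 2/3
b -> c = 1/6 -> 2/3 = 1
b || a = 1/6 || 2/3 = 2/3
(b -> c) || (b || a) = 1 || 2/3 = 1
(((c || c) <-> (c -> b)) || a) || ((b -> c) || (b || a)) = 2/3 || 1 = 1
c || c = 2/3 || 2/3 = 2/3
a -> a = 2/3 -> 2/3 = 1
(c || c) -> (a -> a) = 2/3 -> 1 = 1
a <-> c = 2/3 <-> 2/3 = 1
!c = !2/3 = 0
(a <-> c) <-> !c = 1 <-> 0 = 0
c -> b = 2/3 -> 1/6 = 1/6
((a <-> c) <-> !c) <-> (c -> b) = 0 <-> 1/6 = 0
((c || c) -> (a -> a)) <-> (((a <-> c) <-> !c) <-> (c -> b)) = 1 <-> 0 = 0
((((c || c) <-> (c -> b)) || a) || ((b -> c) || (b || a))) <-> (((c || c) -> (a -> a)) <-> (((a <-> c) <-> !c) <-> (c -> b))) = 1 <-> 0 = 0

0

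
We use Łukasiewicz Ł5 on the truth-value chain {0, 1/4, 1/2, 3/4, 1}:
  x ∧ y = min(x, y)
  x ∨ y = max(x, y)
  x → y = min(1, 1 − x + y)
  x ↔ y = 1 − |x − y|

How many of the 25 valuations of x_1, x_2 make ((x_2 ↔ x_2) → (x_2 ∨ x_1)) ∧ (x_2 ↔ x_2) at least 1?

value 1: 9 assignments (counts)
value 3/4: 7 assignments
value 1/2: 5 assignments
value 1/4: 3 assignments
value 0: 1 assignment
So 9 of the 25 assignments meet the threshold.

9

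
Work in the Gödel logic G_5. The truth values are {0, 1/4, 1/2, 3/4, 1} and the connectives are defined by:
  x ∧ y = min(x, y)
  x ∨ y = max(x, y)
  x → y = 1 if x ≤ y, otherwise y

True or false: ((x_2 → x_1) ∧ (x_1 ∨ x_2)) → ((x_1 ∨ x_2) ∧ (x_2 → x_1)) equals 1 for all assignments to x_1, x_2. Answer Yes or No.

At x_1 = 1/4, x_2 = 0, for instance:
x_2 → x_1 = 0 → 1/4 = 1
x_1 ∨ x_2 = 1/4 ∨ 0 = 1/4
(x_2 → x_1) ∧ (x_1 ∨ x_2) = 1 ∧ 1/4 = 1/4
(x_1 ∨ x_2) ∧ (x_2 → x_1) = 1/4 ∧ 1 = 1/4
((x_2 → x_1) ∧ (x_1 ∨ x_2)) → ((x_1 ∨ x_2) ∧ (x_2 → x_1)) = 1/4 → 1/4 = 1
and checking the remaining 24 assignments likewise gives ≥ 1 in every case.

Yes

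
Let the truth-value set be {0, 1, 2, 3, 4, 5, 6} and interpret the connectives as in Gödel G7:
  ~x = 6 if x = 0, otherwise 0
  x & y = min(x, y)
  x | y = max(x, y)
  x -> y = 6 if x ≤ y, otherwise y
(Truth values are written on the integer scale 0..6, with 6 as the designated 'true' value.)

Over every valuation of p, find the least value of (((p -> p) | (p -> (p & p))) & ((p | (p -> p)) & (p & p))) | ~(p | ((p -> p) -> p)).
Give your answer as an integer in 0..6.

1

Take p = 1:
p -> p = 1 -> 1 = 6
p & p = 1 & 1 = 1
p -> (p & p) = 1 -> 1 = 6
(p -> p) | (p -> (p & p)) = 6 | 6 = 6
p -> p = 1 -> 1 = 6
p | (p -> p) = 1 | 6 = 6
p & p = 1 & 1 = 1
(p | (p -> p)) & (p & p) = 6 & 1 = 1
((p -> p) | (p -> (p & p))) & ((p | (p -> p)) & (p & p)) = 6 & 1 = 1
p -> p = 1 -> 1 = 6
(p -> p) -> p = 6 -> 1 = 1
p | ((p -> p) -> p) = 1 | 1 = 1
~(p | ((p -> p) -> p)) = ~1 = 0
(((p -> p) | (p -> (p & p))) & ((p | (p -> p)) & (p & p))) | ~(p | ((p -> p) -> p)) = 1 | 0 = 1
No assignment yields a value below 1, so this is the minimum.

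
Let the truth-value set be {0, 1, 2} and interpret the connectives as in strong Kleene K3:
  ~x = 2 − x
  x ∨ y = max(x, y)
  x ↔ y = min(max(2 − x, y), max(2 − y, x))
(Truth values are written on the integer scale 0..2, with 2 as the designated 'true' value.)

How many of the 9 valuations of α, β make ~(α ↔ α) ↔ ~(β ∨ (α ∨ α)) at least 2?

4

α = 0, β = 0 ↦ 0  <
α = 0, β = 1 ↦ 1  <
α = 0, β = 2 ↦ 2  ≥
α = 1, β = 0 ↦ 1  <
α = 1, β = 1 ↦ 1  <
α = 1, β = 2 ↦ 1  <
α = 2, β = 0 ↦ 2  ≥
α = 2, β = 1 ↦ 2  ≥
α = 2, β = 2 ↦ 2  ≥
So 4 of the 9 assignments meet the threshold.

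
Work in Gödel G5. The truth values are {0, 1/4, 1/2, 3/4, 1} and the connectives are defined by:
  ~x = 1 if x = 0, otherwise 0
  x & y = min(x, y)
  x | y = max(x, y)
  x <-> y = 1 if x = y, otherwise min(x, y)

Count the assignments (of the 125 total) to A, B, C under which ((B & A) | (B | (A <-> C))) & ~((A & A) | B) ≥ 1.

1

value 1: 1 assignment (counts)
value 0: 124 assignments
So 1 of the 125 assignments meets the threshold.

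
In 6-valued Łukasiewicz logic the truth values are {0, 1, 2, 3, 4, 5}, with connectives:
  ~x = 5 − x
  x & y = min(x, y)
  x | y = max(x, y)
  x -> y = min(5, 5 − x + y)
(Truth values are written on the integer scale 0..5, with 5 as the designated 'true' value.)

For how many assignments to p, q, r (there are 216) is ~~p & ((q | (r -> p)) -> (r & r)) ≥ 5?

6

value 5: 6 assignments (counts)
value 4: 18 assignments
value 3: 30 assignments
value 2: 42 assignments
value 1: 54 assignments
value 0: 66 assignments
So 6 of the 216 assignments meet the threshold.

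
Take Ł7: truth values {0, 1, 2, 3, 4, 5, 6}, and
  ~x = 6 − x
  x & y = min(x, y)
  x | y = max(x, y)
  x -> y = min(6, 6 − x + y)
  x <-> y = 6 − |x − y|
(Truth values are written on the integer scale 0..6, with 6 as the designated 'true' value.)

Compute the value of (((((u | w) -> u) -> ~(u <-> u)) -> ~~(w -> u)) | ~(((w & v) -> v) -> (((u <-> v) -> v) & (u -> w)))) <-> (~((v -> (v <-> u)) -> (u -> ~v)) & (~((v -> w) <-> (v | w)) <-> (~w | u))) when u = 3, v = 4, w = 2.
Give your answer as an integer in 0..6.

u | w = 3 | 2 = 3
(u | w) -> u = 3 -> 3 = 6
u <-> u = 3 <-> 3 = 6
~(u <-> u) = ~6 = 0
((u | w) -> u) -> ~(u <-> u) = 6 -> 0 = 0
w -> u = 2 -> 3 = 6
~(w -> u) = ~6 = 0
~~(w -> u) = ~0 = 6
(((u | w) -> u) -> ~(u <-> u)) -> ~~(w -> u) = 0 -> 6 = 6
w & v = 2 & 4 = 2
(w & v) -> v = 2 -> 4 = 6
u <-> v = 3 <-> 4 = 5
(u <-> v) -> v = 5 -> 4 = 5
u -> w = 3 -> 2 = 5
((u <-> v) -> v) & (u -> w) = 5 & 5 = 5
((w & v) -> v) -> (((u <-> v) -> v) & (u -> w)) = 6 -> 5 = 5
~(((w & v) -> v) -> (((u <-> v) -> v) & (u -> w))) = ~5 = 1
((((u | w) -> u) -> ~(u <-> u)) -> ~~(w -> u)) | ~(((w & v) -> v) -> (((u <-> v) -> v) & (u -> w))) = 6 | 1 = 6
v <-> u = 4 <-> 3 = 5
v -> (v <-> u) = 4 -> 5 = 6
~v = ~4 = 2
u -> ~v = 3 -> 2 = 5
(v -> (v <-> u)) -> (u -> ~v) = 6 -> 5 = 5
~((v -> (v <-> u)) -> (u -> ~v)) = ~5 = 1
v -> w = 4 -> 2 = 4
v | w = 4 | 2 = 4
(v -> w) <-> (v | w) = 4 <-> 4 = 6
~((v -> w) <-> (v | w)) = ~6 = 0
~w = ~2 = 4
~w | u = 4 | 3 = 4
~((v -> w) <-> (v | w)) <-> (~w | u) = 0 <-> 4 = 2
~((v -> (v <-> u)) -> (u -> ~v)) & (~((v -> w) <-> (v | w)) <-> (~w | u)) = 1 & 2 = 1
(((((u | w) -> u) -> ~(u <-> u)) -> ~~(w -> u)) | ~(((w & v) -> v) -> (((u <-> v) -> v) & (u -> w)))) <-> (~((v -> (v <-> u)) -> (u -> ~v)) & (~((v -> w) <-> (v | w)) <-> (~w | u))) = 6 <-> 1 = 1

1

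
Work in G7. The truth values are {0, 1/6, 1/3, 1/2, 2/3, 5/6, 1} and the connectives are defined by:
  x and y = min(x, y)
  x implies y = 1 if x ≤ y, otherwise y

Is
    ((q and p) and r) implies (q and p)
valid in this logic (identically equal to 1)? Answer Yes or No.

Yes

At p = 2/3, q = 0, r = 1, for instance:
q and p = 0 and 2/3 = 0
(q and p) and r = 0 and 1 = 0
((q and p) and r) implies (q and p) = 0 implies 0 = 1
and checking the remaining 342 assignments likewise gives ≥ 1 in every case.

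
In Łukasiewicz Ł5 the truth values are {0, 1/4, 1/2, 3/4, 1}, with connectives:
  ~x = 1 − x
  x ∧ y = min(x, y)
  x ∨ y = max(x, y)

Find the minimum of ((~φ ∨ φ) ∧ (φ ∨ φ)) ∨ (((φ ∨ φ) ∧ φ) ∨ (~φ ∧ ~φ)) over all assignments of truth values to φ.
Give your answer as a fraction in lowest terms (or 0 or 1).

1/2

Take φ = 1/2:
~φ = ~1/2 = 1/2
~φ ∨ φ = 1/2 ∨ 1/2 = 1/2
φ ∨ φ = 1/2 ∨ 1/2 = 1/2
(~φ ∨ φ) ∧ (φ ∨ φ) = 1/2 ∧ 1/2 = 1/2
φ ∨ φ = 1/2 ∨ 1/2 = 1/2
(φ ∨ φ) ∧ φ = 1/2 ∧ 1/2 = 1/2
~φ = ~1/2 = 1/2
~φ = ~1/2 = 1/2
~φ ∧ ~φ = 1/2 ∧ 1/2 = 1/2
((φ ∨ φ) ∧ φ) ∨ (~φ ∧ ~φ) = 1/2 ∨ 1/2 = 1/2
((~φ ∨ φ) ∧ (φ ∨ φ)) ∨ (((φ ∨ φ) ∧ φ) ∨ (~φ ∧ ~φ)) = 1/2 ∨ 1/2 = 1/2
No assignment yields a value below 1/2, so this is the minimum.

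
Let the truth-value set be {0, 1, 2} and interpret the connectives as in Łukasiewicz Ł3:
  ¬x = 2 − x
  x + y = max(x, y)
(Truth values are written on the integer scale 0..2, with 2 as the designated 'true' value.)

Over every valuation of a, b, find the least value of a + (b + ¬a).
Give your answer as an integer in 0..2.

1

Take a = 1, b = 0:
¬a = ¬1 = 1
b + ¬a = 0 + 1 = 1
a + (b + ¬a) = 1 + 1 = 1
No assignment yields a value below 1, so this is the minimum.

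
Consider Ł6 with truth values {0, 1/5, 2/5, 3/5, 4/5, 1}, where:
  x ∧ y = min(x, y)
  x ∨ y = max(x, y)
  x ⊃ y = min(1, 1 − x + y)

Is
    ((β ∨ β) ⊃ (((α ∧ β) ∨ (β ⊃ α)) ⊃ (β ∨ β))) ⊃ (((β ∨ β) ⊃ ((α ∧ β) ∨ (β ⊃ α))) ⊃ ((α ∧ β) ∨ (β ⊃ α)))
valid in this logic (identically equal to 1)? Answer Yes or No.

No

Counterexample: take α = 0, β = 1/5.
β ∨ β = 1/5 ∨ 1/5 = 1/5
α ∧ β = 0 ∧ 1/5 = 0
β ⊃ α = 1/5 ⊃ 0 = 4/5
(α ∧ β) ∨ (β ⊃ α) = 0 ∨ 4/5 = 4/5
((α ∧ β) ∨ (β ⊃ α)) ⊃ (β ∨ β) = 4/5 ⊃ 1/5 = 2/5
(β ∨ β) ⊃ (((α ∧ β) ∨ (β ⊃ α)) ⊃ (β ∨ β)) = 1/5 ⊃ 2/5 = 1
β ∨ β = 1/5 ∨ 1/5 = 1/5
α ∧ β = 0 ∧ 1/5 = 0
β ⊃ α = 1/5 ⊃ 0 = 4/5
(α ∧ β) ∨ (β ⊃ α) = 0 ∨ 4/5 = 4/5
(β ∨ β) ⊃ ((α ∧ β) ∨ (β ⊃ α)) = 1/5 ⊃ 4/5 = 1
α ∧ β = 0 ∧ 1/5 = 0
β ⊃ α = 1/5 ⊃ 0 = 4/5
(α ∧ β) ∨ (β ⊃ α) = 0 ∨ 4/5 = 4/5
((β ∨ β) ⊃ ((α ∧ β) ∨ (β ⊃ α))) ⊃ ((α ∧ β) ∨ (β ⊃ α)) = 1 ⊃ 4/5 = 4/5
((β ∨ β) ⊃ (((α ∧ β) ∨ (β ⊃ α)) ⊃ (β ∨ β))) ⊃ (((β ∨ β) ⊃ ((α ∧ β) ∨ (β ⊃ α))) ⊃ ((α ∧ β) ∨ (β ⊃ α))) = 1 ⊃ 4/5 = 4/5
This gives 4/5 ≠ 1.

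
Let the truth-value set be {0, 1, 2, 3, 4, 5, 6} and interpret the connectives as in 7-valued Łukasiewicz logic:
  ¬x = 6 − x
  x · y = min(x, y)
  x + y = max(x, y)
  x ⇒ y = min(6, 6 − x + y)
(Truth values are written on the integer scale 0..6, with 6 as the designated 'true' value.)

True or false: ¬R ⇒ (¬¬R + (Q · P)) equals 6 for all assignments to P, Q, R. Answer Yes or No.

Counterexample: take P = 0, Q = 0, R = 0.
¬R = ¬0 = 6
¬R = ¬0 = 6
¬¬R = ¬6 = 0
Q · P = 0 · 0 = 0
¬¬R + (Q · P) = 0 + 0 = 0
¬R ⇒ (¬¬R + (Q · P)) = 6 ⇒ 0 = 0
This gives 0 ≠ 6.

No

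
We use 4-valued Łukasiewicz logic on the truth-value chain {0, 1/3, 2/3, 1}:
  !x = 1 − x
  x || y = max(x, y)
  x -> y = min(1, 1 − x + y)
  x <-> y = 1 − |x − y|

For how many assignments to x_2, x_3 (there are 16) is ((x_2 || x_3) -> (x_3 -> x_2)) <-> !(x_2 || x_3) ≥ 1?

2

x_2 = 0, x_3 = 0 ↦ 1  ≥
x_2 = 0, x_3 = 1/3 ↦ 2/3  <
x_2 = 0, x_3 = 2/3 ↦ 2/3  <
x_2 = 0, x_3 = 1 ↦ 1  ≥
x_2 = 1/3, x_3 = 0 ↦ 2/3  <
x_2 = 1/3, x_3 = 1/3 ↦ 2/3  <
x_2 = 1/3, x_3 = 2/3 ↦ 1/3  <
x_2 = 1/3, x_3 = 1 ↦ 2/3  <
x_2 = 2/3, x_3 = 0 ↦ 1/3  <
x_2 = 2/3, x_3 = 1/3 ↦ 1/3  <
x_2 = 2/3, x_3 = 2/3 ↦ 1/3  <
x_2 = 2/3, x_3 = 1 ↦ 1/3  <
x_2 = 1, x_3 = 0 ↦ 0  <
x_2 = 1, x_3 = 1/3 ↦ 0  <
x_2 = 1, x_3 = 2/3 ↦ 0  <
x_2 = 1, x_3 = 1 ↦ 0  <
So 2 of the 16 assignments meet the threshold.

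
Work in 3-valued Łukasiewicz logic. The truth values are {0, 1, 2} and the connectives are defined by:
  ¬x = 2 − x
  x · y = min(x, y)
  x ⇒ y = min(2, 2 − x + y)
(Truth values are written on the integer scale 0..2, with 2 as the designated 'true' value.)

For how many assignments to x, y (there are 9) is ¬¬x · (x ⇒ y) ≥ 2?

x = 0, y = 0 ↦ 0  <
x = 0, y = 1 ↦ 0  <
x = 0, y = 2 ↦ 0  <
x = 1, y = 0 ↦ 1  <
x = 1, y = 1 ↦ 1  <
x = 1, y = 2 ↦ 1  <
x = 2, y = 0 ↦ 0  <
x = 2, y = 1 ↦ 1  <
x = 2, y = 2 ↦ 2  ≥
So 1 of the 9 assignments meets the threshold.

1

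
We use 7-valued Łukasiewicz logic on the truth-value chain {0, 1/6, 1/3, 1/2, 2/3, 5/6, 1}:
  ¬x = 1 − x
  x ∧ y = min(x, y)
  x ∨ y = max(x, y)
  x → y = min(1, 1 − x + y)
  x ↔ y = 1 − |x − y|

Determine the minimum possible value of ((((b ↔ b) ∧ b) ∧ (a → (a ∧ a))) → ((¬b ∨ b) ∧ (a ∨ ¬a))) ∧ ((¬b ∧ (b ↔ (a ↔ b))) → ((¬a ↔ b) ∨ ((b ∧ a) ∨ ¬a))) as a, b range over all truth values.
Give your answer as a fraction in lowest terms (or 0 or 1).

1/2

Take a = 1/2, b = 1:
b ↔ b = 1 ↔ 1 = 1
(b ↔ b) ∧ b = 1 ∧ 1 = 1
a ∧ a = 1/2 ∧ 1/2 = 1/2
a → (a ∧ a) = 1/2 → 1/2 = 1
((b ↔ b) ∧ b) ∧ (a → (a ∧ a)) = 1 ∧ 1 = 1
¬b = ¬1 = 0
¬b ∨ b = 0 ∨ 1 = 1
¬a = ¬1/2 = 1/2
a ∨ ¬a = 1/2 ∨ 1/2 = 1/2
(¬b ∨ b) ∧ (a ∨ ¬a) = 1 ∧ 1/2 = 1/2
(((b ↔ b) ∧ b) ∧ (a → (a ∧ a))) → ((¬b ∨ b) ∧ (a ∨ ¬a)) = 1 → 1/2 = 1/2
¬b = ¬1 = 0
a ↔ b = 1/2 ↔ 1 = 1/2
b ↔ (a ↔ b) = 1 ↔ 1/2 = 1/2
¬b ∧ (b ↔ (a ↔ b)) = 0 ∧ 1/2 = 0
¬a = ¬1/2 = 1/2
¬a ↔ b = 1/2 ↔ 1 = 1/2
b ∧ a = 1 ∧ 1/2 = 1/2
¬a = ¬1/2 = 1/2
(b ∧ a) ∨ ¬a = 1/2 ∨ 1/2 = 1/2
(¬a ↔ b) ∨ ((b ∧ a) ∨ ¬a) = 1/2 ∨ 1/2 = 1/2
(¬b ∧ (b ↔ (a ↔ b))) → ((¬a ↔ b) ∨ ((b ∧ a) ∨ ¬a)) = 0 → 1/2 = 1
((((b ↔ b) ∧ b) ∧ (a → (a ∧ a))) → ((¬b ∨ b) ∧ (a ∨ ¬a))) ∧ ((¬b ∧ (b ↔ (a ↔ b))) → ((¬a ↔ b) ∨ ((b ∧ a) ∨ ¬a))) = 1/2 ∧ 1 = 1/2
No assignment yields a value below 1/2, so this is the minimum.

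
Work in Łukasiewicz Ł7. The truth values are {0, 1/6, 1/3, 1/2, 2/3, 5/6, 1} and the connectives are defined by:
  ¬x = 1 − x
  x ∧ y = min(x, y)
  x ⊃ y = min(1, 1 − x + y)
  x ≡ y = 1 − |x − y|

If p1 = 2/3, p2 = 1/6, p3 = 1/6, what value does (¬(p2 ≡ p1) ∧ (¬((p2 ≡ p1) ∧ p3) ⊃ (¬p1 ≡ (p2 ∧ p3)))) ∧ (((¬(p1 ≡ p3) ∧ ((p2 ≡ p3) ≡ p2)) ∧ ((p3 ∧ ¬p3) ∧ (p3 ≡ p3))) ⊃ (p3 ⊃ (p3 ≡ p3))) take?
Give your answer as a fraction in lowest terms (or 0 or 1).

p2 ≡ p1 = 1/6 ≡ 2/3 = 1/2
¬(p2 ≡ p1) = ¬1/2 = 1/2
p2 ≡ p1 = 1/6 ≡ 2/3 = 1/2
(p2 ≡ p1) ∧ p3 = 1/2 ∧ 1/6 = 1/6
¬((p2 ≡ p1) ∧ p3) = ¬1/6 = 5/6
¬p1 = ¬2/3 = 1/3
p2 ∧ p3 = 1/6 ∧ 1/6 = 1/6
¬p1 ≡ (p2 ∧ p3) = 1/3 ≡ 1/6 = 5/6
¬((p2 ≡ p1) ∧ p3) ⊃ (¬p1 ≡ (p2 ∧ p3)) = 5/6 ⊃ 5/6 = 1
¬(p2 ≡ p1) ∧ (¬((p2 ≡ p1) ∧ p3) ⊃ (¬p1 ≡ (p2 ∧ p3))) = 1/2 ∧ 1 = 1/2
p1 ≡ p3 = 2/3 ≡ 1/6 = 1/2
¬(p1 ≡ p3) = ¬1/2 = 1/2
p2 ≡ p3 = 1/6 ≡ 1/6 = 1
(p2 ≡ p3) ≡ p2 = 1 ≡ 1/6 = 1/6
¬(p1 ≡ p3) ∧ ((p2 ≡ p3) ≡ p2) = 1/2 ∧ 1/6 = 1/6
¬p3 = ¬1/6 = 5/6
p3 ∧ ¬p3 = 1/6 ∧ 5/6 = 1/6
p3 ≡ p3 = 1/6 ≡ 1/6 = 1
(p3 ∧ ¬p3) ∧ (p3 ≡ p3) = 1/6 ∧ 1 = 1/6
(¬(p1 ≡ p3) ∧ ((p2 ≡ p3) ≡ p2)) ∧ ((p3 ∧ ¬p3) ∧ (p3 ≡ p3)) = 1/6 ∧ 1/6 = 1/6
p3 ≡ p3 = 1/6 ≡ 1/6 = 1
p3 ⊃ (p3 ≡ p3) = 1/6 ⊃ 1 = 1
((¬(p1 ≡ p3) ∧ ((p2 ≡ p3) ≡ p2)) ∧ ((p3 ∧ ¬p3) ∧ (p3 ≡ p3))) ⊃ (p3 ⊃ (p3 ≡ p3)) = 1/6 ⊃ 1 = 1
(¬(p2 ≡ p1) ∧ (¬((p2 ≡ p1) ∧ p3) ⊃ (¬p1 ≡ (p2 ∧ p3)))) ∧ (((¬(p1 ≡ p3) ∧ ((p2 ≡ p3) ≡ p2)) ∧ ((p3 ∧ ¬p3) ∧ (p3 ≡ p3))) ⊃ (p3 ⊃ (p3 ≡ p3))) = 1/2 ∧ 1 = 1/2

1/2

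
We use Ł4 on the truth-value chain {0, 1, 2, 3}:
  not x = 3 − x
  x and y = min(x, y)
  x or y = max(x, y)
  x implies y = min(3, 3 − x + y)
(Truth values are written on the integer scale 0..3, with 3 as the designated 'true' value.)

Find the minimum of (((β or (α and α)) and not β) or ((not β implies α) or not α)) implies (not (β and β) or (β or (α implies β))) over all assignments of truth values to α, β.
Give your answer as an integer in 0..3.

Take α = 2, β = 1:
α and α = 2 and 2 = 2
β or (α and α) = 1 or 2 = 2
not β = not 1 = 2
(β or (α and α)) and not β = 2 and 2 = 2
not β = not 1 = 2
not β implies α = 2 implies 2 = 3
not α = not 2 = 1
(not β implies α) or not α = 3 or 1 = 3
((β or (α and α)) and not β) or ((not β implies α) or not α) = 2 or 3 = 3
β and β = 1 and 1 = 1
not (β and β) = not 1 = 2
α implies β = 2 implies 1 = 2
β or (α implies β) = 1 or 2 = 2
not (β and β) or (β or (α implies β)) = 2 or 2 = 2
(((β or (α and α)) and not β) or ((not β implies α) or not α)) implies (not (β and β) or (β or (α implies β))) = 3 implies 2 = 2
No assignment yields a value below 2, so this is the minimum.

2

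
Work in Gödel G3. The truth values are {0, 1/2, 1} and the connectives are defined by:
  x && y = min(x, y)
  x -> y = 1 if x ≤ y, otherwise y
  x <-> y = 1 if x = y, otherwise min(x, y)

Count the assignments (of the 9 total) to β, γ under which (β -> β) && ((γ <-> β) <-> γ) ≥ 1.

β = 0, γ = 0 ↦ 0  <
β = 0, γ = 1/2 ↦ 0  <
β = 0, γ = 1 ↦ 0  <
β = 1/2, γ = 0 ↦ 1  ≥
β = 1/2, γ = 1/2 ↦ 1/2  <
β = 1/2, γ = 1 ↦ 1/2  <
β = 1, γ = 0 ↦ 1  ≥
β = 1, γ = 1/2 ↦ 1  ≥
β = 1, γ = 1 ↦ 1  ≥
So 4 of the 9 assignments meet the threshold.

4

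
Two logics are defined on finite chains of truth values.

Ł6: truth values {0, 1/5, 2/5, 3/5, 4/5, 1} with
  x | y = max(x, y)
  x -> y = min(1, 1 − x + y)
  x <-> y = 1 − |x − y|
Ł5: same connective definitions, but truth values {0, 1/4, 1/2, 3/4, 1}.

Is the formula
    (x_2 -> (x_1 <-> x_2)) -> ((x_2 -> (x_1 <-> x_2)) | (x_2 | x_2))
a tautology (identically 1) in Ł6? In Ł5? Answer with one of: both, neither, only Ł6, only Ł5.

In Ł6: every assignment gives 1 — tautology.
In Ł5: every assignment gives 1 — tautology.

both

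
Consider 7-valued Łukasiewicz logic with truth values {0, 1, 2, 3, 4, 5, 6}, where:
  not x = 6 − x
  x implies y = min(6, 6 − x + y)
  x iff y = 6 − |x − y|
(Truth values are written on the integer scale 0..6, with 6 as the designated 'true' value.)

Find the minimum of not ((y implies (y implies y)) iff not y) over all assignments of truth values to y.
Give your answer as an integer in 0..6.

Take y = 0:
y implies y = 0 implies 0 = 6
y implies (y implies y) = 0 implies 6 = 6
not y = not 0 = 6
(y implies (y implies y)) iff not y = 6 iff 6 = 6
not ((y implies (y implies y)) iff not y) = not 6 = 0
No assignment yields a value below 0, so this is the minimum.

0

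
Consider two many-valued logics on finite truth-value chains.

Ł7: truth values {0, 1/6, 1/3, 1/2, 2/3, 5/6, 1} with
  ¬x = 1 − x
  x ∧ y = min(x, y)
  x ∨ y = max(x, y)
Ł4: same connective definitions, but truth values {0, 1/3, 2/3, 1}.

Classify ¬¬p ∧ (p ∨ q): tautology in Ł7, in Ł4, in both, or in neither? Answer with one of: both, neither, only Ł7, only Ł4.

neither

In Ł7: at p = 0, q = 0 the value is 0 — not a tautology.
In Ł4: at p = 0, q = 0 the value is 0 — not a tautology.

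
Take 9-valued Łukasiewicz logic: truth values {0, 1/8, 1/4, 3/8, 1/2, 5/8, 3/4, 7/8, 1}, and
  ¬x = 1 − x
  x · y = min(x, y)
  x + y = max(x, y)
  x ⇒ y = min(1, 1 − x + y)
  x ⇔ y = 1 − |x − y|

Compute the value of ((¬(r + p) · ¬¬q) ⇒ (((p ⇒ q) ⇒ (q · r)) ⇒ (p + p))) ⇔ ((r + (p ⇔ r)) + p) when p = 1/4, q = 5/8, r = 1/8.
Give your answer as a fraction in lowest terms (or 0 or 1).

r + p = 1/8 + 1/4 = 1/4
¬(r + p) = ¬1/4 = 3/4
¬q = ¬5/8 = 3/8
¬¬q = ¬3/8 = 5/8
¬(r + p) · ¬¬q = 3/4 · 5/8 = 5/8
p ⇒ q = 1/4 ⇒ 5/8 = 1
q · r = 5/8 · 1/8 = 1/8
(p ⇒ q) ⇒ (q · r) = 1 ⇒ 1/8 = 1/8
p + p = 1/4 + 1/4 = 1/4
((p ⇒ q) ⇒ (q · r)) ⇒ (p + p) = 1/8 ⇒ 1/4 = 1
(¬(r + p) · ¬¬q) ⇒ (((p ⇒ q) ⇒ (q · r)) ⇒ (p + p)) = 5/8 ⇒ 1 = 1
p ⇔ r = 1/4 ⇔ 1/8 = 7/8
r + (p ⇔ r) = 1/8 + 7/8 = 7/8
(r + (p ⇔ r)) + p = 7/8 + 1/4 = 7/8
((¬(r + p) · ¬¬q) ⇒ (((p ⇒ q) ⇒ (q · r)) ⇒ (p + p))) ⇔ ((r + (p ⇔ r)) + p) = 1 ⇔ 7/8 = 7/8

7/8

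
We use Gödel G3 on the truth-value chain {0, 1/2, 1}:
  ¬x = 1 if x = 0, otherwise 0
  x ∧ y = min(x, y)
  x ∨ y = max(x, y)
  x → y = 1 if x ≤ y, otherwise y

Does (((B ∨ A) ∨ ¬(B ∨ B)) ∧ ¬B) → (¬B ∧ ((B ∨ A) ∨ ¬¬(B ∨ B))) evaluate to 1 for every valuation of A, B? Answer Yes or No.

No

Counterexample: take A = 0, B = 0.
B ∨ A = 0 ∨ 0 = 0
B ∨ B = 0 ∨ 0 = 0
¬(B ∨ B) = ¬0 = 1
(B ∨ A) ∨ ¬(B ∨ B) = 0 ∨ 1 = 1
¬B = ¬0 = 1
((B ∨ A) ∨ ¬(B ∨ B)) ∧ ¬B = 1 ∧ 1 = 1
¬B = ¬0 = 1
B ∨ A = 0 ∨ 0 = 0
B ∨ B = 0 ∨ 0 = 0
¬(B ∨ B) = ¬0 = 1
¬¬(B ∨ B) = ¬1 = 0
(B ∨ A) ∨ ¬¬(B ∨ B) = 0 ∨ 0 = 0
¬B ∧ ((B ∨ A) ∨ ¬¬(B ∨ B)) = 1 ∧ 0 = 0
(((B ∨ A) ∨ ¬(B ∨ B)) ∧ ¬B) → (¬B ∧ ((B ∨ A) ∨ ¬¬(B ∨ B))) = 1 → 0 = 0
This gives 0 ≠ 1.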